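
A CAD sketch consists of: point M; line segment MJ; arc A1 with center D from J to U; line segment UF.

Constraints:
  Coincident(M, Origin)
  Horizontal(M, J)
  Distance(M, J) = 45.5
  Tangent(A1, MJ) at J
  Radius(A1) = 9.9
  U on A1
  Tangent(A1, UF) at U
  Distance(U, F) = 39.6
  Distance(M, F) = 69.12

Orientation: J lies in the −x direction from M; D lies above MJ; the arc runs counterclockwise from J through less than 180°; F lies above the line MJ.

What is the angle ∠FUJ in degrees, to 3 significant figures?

127°

M is at the origin; MJ is horizontal with |MJ| = 45.5 and J on the −x side, so J = (-45.5, 0.00). Tangency of A1 to MJ means the radius DJ is perpendicular to MJ, so D = J + (0, 9.9) = (-45.5, 9.90). Since DU ⟂ UF (tangency), |DF| = √(9.9² + 39.6²) = 40.8 regardless of where U sits on A1. So F lies on both circle(M, 69.12) and circle(D, 40.8); the above-MJ intersection is F = (-47.0, 50.7). U is the foot of the tangent from F: U = (-36.0, 12.6).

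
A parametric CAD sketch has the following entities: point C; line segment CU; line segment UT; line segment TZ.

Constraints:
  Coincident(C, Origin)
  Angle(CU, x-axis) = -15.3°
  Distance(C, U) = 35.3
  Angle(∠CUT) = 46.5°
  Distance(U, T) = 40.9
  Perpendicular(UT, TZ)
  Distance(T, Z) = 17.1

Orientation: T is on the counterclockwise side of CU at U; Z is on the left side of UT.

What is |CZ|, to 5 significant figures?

18.653

C is at the origin; CU runs at -15.3° with length 35.3, so U = 35.3·(cos -15.3°, sin -15.3°) = (34.049, -9.3147). ∠CUT = 46.5°, so UT runs at -15.3° + (180° − 46.5°) = 118.20° from the x-axis; with |UT| = 40.9, T = U + 40.9·(cos 118.20°, sin 118.20°) = (14.722, 26.731). UT ⟂ TZ; with |TZ| = 17.1 on the left of UT, Z = T + 17.1·(-0.88130, -0.47255) = (-0.34874, 18.650). Then |CZ| = |Z − C| = 18.653.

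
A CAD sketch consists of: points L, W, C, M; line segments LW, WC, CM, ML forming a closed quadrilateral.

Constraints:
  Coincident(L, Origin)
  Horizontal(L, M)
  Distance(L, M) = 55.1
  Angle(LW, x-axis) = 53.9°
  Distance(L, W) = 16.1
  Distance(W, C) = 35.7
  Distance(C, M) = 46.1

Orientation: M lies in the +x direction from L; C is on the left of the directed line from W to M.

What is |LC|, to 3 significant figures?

51.8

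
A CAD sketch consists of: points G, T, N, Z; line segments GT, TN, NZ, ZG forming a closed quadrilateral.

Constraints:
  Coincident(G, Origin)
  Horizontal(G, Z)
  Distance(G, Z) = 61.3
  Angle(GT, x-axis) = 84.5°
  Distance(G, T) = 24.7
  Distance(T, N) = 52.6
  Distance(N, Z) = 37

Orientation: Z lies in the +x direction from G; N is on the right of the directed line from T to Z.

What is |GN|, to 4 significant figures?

36.25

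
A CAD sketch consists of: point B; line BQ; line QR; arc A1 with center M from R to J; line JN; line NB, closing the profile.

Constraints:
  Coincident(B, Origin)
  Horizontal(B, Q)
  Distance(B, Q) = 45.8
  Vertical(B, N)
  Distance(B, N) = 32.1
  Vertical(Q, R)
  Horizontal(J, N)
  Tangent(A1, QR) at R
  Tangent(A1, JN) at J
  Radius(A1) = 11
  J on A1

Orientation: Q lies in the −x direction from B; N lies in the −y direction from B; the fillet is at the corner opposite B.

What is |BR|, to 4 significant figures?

50.43

B is at the origin; B and Q share the same y with |BQ| = 45.8 and Q on the −x side, so Q = (-45.80, 0.000). BN is vertical with |BN| = 32.1 and N on the −y side, so N = (0.000, -32.10). The virtual corner opposite B is at (-45.80, -32.10). A1 meets QR tangentially, so MR is at right angles to QR and since A1 is tangent to JN there, MJ ⟂ JN, with radius 11.0, so the center M sits 11.0 in from both sides at M = (-34.80, -21.10). That places the tangent points at R = (-45.80, -21.10) on QR and J = (-34.80, -32.10) on JN. Then |BR| = |R − B| = 50.43.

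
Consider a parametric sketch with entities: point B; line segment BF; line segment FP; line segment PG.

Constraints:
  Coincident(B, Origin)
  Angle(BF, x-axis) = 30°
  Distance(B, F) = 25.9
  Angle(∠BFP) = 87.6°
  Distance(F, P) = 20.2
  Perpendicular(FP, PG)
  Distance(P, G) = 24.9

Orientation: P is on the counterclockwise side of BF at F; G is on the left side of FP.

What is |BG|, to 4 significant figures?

19.14

B is at the origin; BF runs at 30.0° with length 25.9, so F = 25.9·(cos 30.0°, sin 30.0°) = (22.43, 12.95). ∠BFP = 87.6°, so FP runs at 30.0° + (180° − 87.6°) = 122.4° from the x-axis; with |FP| = 20.2, P = F + 20.2·(cos 122.4°, sin 122.4°) = (11.61, 30.01). The perpendicularity gives PG at right angles to FP; with |PG| = 24.9 on the left of FP, G = P + 24.9·(-0.8443, -0.5358) = (-9.417, 16.66). Then |BG| = |G − B| = 19.14.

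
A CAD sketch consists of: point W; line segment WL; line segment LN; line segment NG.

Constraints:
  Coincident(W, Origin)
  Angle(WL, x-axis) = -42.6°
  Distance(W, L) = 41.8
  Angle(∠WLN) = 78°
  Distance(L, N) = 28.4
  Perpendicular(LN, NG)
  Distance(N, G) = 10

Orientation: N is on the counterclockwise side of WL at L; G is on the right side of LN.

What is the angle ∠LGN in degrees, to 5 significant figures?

70.602°

∠WLN = 78.0°, so LN runs at -42.6° + (180° − 78.0°) = 59.400° from the x-axis; with |LN| = 28.4, N = L + 28.4·(cos 59.400°, sin 59.400°) = (45.226, -3.8483). LN is perpendicular to NG; with |NG| = 10.0 on the right of LN, G = N + 10.0·(0.86074, -0.50904) = (53.833, -8.9388). Then cos ∠LGN = GL·GN / (|GL||GN|), giving 70.602°.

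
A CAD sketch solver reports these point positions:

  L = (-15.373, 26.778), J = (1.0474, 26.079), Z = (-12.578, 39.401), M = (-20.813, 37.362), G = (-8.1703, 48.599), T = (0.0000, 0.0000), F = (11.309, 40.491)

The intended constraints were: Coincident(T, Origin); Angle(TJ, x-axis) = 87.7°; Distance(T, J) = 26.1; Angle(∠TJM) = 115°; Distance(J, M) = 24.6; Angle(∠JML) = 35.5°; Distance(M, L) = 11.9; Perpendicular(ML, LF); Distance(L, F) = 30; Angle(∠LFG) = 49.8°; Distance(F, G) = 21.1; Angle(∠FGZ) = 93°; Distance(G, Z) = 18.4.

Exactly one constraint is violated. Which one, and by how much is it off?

Distance(G, Z) = 18.4 — off by 8.20.

T = (0.00, 0.00) ✓; TJ at 87.70° ✓; |TJ| = 26.10 ✓; ∠TJM = 115.0° ✓; |JM| = 24.60 ✓; ∠JML = 35.50° ✓; |ML| = 11.90 ✓; ∠(ML, LF) = 90.00° ✓; |LF| = 30.00 ✓; ∠LFG = 49.80° ✓; |FG| = 21.10 ✓; ∠FGZ = 93.00° ✓; |GZ| = 10.20 ✗.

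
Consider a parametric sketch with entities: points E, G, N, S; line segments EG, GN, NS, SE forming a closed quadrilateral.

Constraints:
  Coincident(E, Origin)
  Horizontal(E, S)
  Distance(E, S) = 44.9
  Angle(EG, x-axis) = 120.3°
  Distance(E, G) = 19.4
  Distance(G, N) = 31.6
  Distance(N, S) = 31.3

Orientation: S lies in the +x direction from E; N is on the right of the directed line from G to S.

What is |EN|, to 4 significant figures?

14.50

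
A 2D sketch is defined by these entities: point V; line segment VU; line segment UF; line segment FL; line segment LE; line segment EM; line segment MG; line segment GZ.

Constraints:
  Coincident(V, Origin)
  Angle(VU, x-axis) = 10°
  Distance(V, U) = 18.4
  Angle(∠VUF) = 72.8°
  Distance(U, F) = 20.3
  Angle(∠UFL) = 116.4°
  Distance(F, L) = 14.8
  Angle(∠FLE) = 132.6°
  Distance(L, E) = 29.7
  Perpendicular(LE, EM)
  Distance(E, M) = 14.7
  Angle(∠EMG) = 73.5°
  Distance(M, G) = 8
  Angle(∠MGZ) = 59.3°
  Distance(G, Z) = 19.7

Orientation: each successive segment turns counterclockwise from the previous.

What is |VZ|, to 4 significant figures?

31.48

V is at the origin; VU runs at 10.0° with length 18.4, so U = (18.12, 3.195). ∠VUF = 72.8° gives UF at 117.2° from the x-axis; with |UF| = 20.3, F = (8.841, 21.25). ∠UFL = 116.4° gives FL at -179.2° from the x-axis; with |FL| = 14.8, L = (-5.957, 21.04). ∠FLE = 132.6° gives LE at -131.8° from the x-axis; with |LE| = 29.7, E = (-25.75, -1.097). LE ⟂ EM, so EM runs at -41.80°; with |EM| = 14.7, M = (-14.79, -10.90). ∠EMG = 73.5° gives MG at 64.70° from the x-axis; with |MG| = 8.0, G = (-11.38, -3.662). ∠MGZ = 59.3° gives GZ at -174.6° from the x-axis; with |GZ| = 19.7, Z = (-30.99, -5.516). Then |VZ| = |Z − V| = 31.48.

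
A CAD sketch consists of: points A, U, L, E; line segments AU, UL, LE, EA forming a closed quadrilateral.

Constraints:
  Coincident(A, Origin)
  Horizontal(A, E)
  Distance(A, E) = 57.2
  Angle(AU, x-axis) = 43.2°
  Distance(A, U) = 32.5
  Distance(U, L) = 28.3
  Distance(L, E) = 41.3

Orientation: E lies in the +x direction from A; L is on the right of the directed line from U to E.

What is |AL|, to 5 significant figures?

16.976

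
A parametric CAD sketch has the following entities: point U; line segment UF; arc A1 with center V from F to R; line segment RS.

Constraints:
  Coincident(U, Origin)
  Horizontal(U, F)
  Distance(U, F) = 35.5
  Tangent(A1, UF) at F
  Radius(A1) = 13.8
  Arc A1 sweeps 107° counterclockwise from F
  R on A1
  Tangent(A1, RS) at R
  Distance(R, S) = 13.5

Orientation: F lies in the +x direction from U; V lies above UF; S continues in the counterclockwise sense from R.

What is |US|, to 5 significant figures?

54.294

On A1, F sits at bearing -90° from V; a 107° counterclockwise sweep puts R at bearing 17°, so R = V + 13.8·(cos 17°, sin 17°) = (48.697, 17.835). Tangency of A1 to RS means the radius VR is perpendicular to RS, so RS runs along (−sin 17°, cos 17°); with |RS| = 13.5, S = (44.750, 30.745). Then |US| = |S − U| = 54.294.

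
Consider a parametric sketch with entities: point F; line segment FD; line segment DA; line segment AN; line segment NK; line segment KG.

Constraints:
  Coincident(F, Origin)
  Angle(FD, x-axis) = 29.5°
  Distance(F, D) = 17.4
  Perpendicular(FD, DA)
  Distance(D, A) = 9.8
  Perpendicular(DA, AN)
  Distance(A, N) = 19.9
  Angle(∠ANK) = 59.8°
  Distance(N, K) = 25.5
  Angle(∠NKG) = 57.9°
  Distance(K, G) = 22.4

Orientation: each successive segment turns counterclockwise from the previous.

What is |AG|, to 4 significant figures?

4.002

∠ANK = 59.8° gives NK at -30.30° from the x-axis; with |NK| = 25.5, K = (15.01, -5.567). ∠NKG = 57.9° gives KG at 91.80° from the x-axis; with |KG| = 22.4, G = (14.31, 16.82). Then |AG| = |G − A| = 4.002.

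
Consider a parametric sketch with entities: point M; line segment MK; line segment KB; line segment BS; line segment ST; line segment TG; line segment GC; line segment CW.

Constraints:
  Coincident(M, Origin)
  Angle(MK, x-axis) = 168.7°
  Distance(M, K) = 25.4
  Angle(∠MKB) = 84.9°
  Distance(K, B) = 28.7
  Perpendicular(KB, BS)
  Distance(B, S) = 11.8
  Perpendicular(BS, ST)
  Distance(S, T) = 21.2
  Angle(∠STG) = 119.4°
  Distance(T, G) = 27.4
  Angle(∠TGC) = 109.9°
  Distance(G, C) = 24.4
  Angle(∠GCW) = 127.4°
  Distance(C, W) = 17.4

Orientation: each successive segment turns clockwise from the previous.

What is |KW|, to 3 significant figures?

40.3

∠TGC = 109.9° gives GC at 123° from the x-axis; with |GC| = 24.4, C = (-51.4, 23.2). ∠GCW = 127.4° gives CW at 70.3° from the x-axis; with |CW| = 17.4, W = (-45.6, 39.5). Then |KW| = |W − K| = 40.3.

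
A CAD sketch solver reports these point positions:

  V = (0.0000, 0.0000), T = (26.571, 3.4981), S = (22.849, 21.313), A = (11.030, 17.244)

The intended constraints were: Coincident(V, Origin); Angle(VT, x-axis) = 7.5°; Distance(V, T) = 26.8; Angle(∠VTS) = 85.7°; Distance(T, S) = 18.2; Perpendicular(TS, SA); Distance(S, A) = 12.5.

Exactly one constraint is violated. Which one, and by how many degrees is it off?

Perpendicular(TS, SA) — off by 7.20°.

V = (0.00, 0.00) ✓; VT at 7.500° ✓; |VT| = 26.80 ✓; ∠VTS = 85.70° ✓; |TS| = 18.20 ✓; ∠(TS, SA) = 97.20° ✗; |SA| = 12.50 ✓.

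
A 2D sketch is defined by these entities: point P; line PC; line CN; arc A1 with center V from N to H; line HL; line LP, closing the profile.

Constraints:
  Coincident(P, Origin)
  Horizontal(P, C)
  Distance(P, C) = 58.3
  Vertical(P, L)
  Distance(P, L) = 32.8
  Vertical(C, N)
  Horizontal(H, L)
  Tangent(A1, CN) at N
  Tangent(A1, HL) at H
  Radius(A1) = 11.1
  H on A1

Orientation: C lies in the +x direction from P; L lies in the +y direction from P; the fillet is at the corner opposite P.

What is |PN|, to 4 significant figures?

62.21

P is at the origin; P and C share the same y with |PC| = 58.3 and C on the +x side, so C = (58.30, 0.000). P and L share the same x with |PL| = 32.8 and L on the +y side, so L = (0.000, 32.80). The virtual corner opposite P is at (58.30, 32.80). The tangent condition forces VN to be normal to CN and the tangent condition forces VH to be normal to HL, with radius 11.1, so the center V sits 11.1 in from both sides at V = (47.20, 21.70). That places the tangent points at N = (58.30, 21.70) on CN and H = (47.20, 32.80) on HL. Then |PN| = |N − P| = 62.21.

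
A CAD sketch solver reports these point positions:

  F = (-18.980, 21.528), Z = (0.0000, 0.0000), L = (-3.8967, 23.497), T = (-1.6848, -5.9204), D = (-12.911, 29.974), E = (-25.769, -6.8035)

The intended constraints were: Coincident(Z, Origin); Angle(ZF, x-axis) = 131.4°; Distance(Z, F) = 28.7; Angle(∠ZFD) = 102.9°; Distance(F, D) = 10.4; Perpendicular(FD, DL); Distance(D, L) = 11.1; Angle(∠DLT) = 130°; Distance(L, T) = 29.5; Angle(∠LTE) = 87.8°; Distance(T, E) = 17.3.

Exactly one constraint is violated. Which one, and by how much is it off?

Distance(T, E) = 17.3 — off by 6.80.

Z = (0.00, 0.00) ✓; ZF at 131.4° ✓; |ZF| = 28.70 ✓; ∠ZFD = 102.9° ✓; |FD| = 10.40 ✓; ∠(FD, DL) = 90.00° ✓; |DL| = 11.10 ✓; ∠DLT = 130.0° ✓; |LT| = 29.50 ✓; ∠LTE = 87.80° ✓; |TE| = 24.10 ✗.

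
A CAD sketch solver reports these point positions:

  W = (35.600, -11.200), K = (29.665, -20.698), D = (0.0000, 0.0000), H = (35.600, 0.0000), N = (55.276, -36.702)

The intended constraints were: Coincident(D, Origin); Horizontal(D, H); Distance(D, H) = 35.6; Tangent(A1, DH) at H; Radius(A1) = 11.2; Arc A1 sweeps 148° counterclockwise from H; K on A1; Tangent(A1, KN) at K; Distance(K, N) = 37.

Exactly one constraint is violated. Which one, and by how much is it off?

Distance(K, N) = 37 — off by 6.80.

D = (0.00, 0.00) ✓; D.y = 0.00, H.y = 0.00 ✓; |DH| = 35.60 ✓; ∠(WH, HD) = 90.00° ✓; |WH| = 11.20 ✓; bearing(W→K) − bearing(W→H) = 148.0° ✓; |WK| = 11.20 ✓; ∠(WK, KN) = 90.00° ✓; |KN| = 30.20 ✗.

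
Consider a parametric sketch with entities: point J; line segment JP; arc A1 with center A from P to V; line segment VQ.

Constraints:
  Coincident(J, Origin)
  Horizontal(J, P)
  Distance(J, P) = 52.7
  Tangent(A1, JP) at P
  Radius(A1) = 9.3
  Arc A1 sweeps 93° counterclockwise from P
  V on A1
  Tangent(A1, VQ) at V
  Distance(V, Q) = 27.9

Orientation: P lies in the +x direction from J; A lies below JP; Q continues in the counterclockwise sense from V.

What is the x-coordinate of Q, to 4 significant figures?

44.87

J is at the origin; J and P share the same y with |JP| = 52.7 and P on the +x side, so P = (52.70, 0.000). A1 meets JP tangentially, so AP is at right angles to JP, so A = P + (0, -9.3) = (52.70, -9.300). On A1, P sits at bearing 90° from A; a 93° counterclockwise sweep puts V at bearing 183°, so V = A + 9.3·(cos 183°, sin 183°) = (43.41, -9.787). A1 meets VQ tangentially, so AV is at right angles to VQ, so VQ runs along (−sin 183°, cos 183°); with |VQ| = 27.9, Q = (44.87, -37.65). So Q.x = 44.87.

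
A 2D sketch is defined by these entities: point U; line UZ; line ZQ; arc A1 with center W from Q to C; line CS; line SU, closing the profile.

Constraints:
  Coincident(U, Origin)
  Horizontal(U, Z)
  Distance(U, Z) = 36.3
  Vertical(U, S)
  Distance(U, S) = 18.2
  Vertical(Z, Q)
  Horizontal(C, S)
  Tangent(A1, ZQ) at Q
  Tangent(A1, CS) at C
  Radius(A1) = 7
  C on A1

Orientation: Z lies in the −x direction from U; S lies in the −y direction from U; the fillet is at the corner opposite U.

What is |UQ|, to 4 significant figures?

37.99

The virtual corner opposite U is at (-36.30, -18.20). The tangent condition forces WQ to be normal to ZQ and tangency of A1 to CS means the radius WC is perpendicular to CS, with radius 7.0, so the center W sits 7.0 in from both sides at W = (-29.30, -11.20). That places the tangent points at Q = (-36.30, -11.20) on ZQ and C = (-29.30, -18.20) on CS. Then |UQ| = |Q − U| = 37.99.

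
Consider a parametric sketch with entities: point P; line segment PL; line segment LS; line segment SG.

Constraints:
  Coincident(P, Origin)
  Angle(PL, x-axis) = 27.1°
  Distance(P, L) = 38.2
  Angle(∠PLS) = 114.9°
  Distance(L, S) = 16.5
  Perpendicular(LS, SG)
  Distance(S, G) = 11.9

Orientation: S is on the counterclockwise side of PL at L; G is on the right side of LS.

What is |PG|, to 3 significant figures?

56.8

P is at the origin; PL runs at 27.1° with length 38.2, so L = 38.2·(cos 27.1°, sin 27.1°) = (34.0, 17.4). ∠PLS = 114.9°, so LS runs at 27.1° + (180° − 114.9°) = 92.2° from the x-axis; with |LS| = 16.5, S = L + 16.5·(cos 92.2°, sin 92.2°) = (33.4, 33.9). LS ⟂ SG; with |SG| = 11.9 on the right of LS, G = S + 11.9·(0.999, 0.0384) = (45.3, 34.3). Then |PG| = |G − P| = 56.8.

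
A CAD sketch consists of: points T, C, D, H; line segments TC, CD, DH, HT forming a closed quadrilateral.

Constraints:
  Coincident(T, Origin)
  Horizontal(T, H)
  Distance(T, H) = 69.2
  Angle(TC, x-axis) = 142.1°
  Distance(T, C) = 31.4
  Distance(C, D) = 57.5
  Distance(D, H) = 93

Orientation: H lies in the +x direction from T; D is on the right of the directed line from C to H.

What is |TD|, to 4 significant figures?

40.75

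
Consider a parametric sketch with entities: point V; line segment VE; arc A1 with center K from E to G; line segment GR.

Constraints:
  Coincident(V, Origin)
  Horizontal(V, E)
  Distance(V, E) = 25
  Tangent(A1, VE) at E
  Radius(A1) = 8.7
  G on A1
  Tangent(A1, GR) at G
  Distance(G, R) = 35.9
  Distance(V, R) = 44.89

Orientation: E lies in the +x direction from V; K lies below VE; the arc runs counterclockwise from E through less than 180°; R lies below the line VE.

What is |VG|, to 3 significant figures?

18.1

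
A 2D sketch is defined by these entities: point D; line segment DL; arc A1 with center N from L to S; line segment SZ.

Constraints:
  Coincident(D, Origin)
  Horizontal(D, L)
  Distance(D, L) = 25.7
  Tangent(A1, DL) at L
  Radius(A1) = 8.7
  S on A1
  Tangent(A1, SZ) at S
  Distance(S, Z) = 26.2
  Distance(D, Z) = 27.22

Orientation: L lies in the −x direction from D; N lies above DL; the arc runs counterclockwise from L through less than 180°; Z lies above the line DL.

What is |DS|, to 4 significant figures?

18.71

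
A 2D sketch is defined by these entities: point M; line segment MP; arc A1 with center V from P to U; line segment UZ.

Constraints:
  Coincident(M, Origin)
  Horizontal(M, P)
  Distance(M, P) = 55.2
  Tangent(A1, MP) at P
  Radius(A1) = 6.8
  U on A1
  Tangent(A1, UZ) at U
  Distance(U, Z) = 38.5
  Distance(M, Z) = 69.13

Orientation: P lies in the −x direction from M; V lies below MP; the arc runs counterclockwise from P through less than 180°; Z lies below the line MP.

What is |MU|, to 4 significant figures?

62.36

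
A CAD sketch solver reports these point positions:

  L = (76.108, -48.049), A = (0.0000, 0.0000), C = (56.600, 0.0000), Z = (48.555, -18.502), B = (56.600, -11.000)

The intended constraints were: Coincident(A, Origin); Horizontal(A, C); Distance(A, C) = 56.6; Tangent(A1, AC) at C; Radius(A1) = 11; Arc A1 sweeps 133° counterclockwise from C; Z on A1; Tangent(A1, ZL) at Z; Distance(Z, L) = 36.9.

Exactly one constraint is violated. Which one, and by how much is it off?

Distance(Z, L) = 36.9 — off by 3.50.

A = (0.00, 0.00) ✓; A.y = 0.00, C.y = 0.00 ✓; |AC| = 56.60 ✓; ∠(BC, CA) = 90.00° ✓; |BC| = 11.00 ✓; bearing(B→Z) − bearing(B→C) = 133.0° ✓; |BZ| = 11.00 ✓; ∠(BZ, ZL) = 90.00° ✓; |ZL| = 40.40 ✗.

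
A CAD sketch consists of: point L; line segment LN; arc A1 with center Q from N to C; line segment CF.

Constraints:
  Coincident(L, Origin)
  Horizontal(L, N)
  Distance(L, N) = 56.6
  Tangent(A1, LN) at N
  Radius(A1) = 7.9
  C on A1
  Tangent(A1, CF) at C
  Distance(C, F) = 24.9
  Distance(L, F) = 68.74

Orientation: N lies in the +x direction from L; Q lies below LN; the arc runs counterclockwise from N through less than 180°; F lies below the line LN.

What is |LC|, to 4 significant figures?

50.68

Checks: L = (0.00, 0.00) ✓; |QC| = 7.900 ✓; ∠(QC, CF) = 90.00° ✓; |CF| = 24.90 ✓; |LF| = 68.74 ✓.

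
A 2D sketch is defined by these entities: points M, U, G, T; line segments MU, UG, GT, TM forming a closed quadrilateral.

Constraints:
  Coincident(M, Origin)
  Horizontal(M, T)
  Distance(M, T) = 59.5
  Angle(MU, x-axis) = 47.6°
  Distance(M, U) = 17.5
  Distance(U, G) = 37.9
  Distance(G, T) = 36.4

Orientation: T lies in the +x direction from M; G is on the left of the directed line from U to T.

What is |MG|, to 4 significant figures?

54.95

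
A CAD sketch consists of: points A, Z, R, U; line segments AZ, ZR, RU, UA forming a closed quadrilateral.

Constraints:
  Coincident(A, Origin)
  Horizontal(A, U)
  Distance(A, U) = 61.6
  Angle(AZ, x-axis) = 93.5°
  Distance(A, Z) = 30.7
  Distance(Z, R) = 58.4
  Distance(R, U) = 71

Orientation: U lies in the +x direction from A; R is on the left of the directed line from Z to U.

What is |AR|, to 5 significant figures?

80.633

A is at the origin; A and U share the same y with |AU| = 61.6 and U in +x, so U = (61.6, 0). AZ runs at 93.5° with |AZ| = 30.7, so Z = (-1.8742, 30.643). R is determined by |ZR| = 58.4 and |RU| = 71.0 together: it lies at the intersection of circle(Z, 58.4) and circle(U, 71.0). With |ZU| = 70.484, the foot of the radical line on ZU is 23.676 from Z and the perpendicular offset is √(58.4² − 23.676²) = 53.386. Taking the left-of-ZU solution: R = (42.656, 68.426).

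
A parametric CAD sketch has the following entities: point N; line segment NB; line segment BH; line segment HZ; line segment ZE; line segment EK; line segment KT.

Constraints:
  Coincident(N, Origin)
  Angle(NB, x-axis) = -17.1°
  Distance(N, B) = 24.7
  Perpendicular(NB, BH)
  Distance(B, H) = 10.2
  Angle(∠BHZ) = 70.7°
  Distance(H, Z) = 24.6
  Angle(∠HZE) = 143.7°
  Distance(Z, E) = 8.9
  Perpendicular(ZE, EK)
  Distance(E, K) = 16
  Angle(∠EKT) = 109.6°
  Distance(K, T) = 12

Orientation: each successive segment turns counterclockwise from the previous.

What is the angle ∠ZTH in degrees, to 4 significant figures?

79.44°

N is at the origin; NB runs at -17.1° with length 24.7, so B = (23.61, -7.263). NB is perpendicular to BH, so BH runs at 72.90°; with |BH| = 10.2, H = (26.61, 2.486). ∠BHZ = 70.7° gives HZ at -177.8° from the x-axis; with |HZ| = 24.6, Z = (2.025, 1.542). ∠HZE = 143.7° gives ZE at -141.5° from the x-axis; with |ZE| = 8.9, E = (-4.940, -3.998). The perpendicularity gives EK at right angles to ZE, so EK runs at -51.50°; with |EK| = 16.0, K = (5.020, -16.52). ∠EKT = 109.6° gives KT at 18.90° from the x-axis; with |KT| = 12.0, T = (16.37, -12.63). Then cos ∠ZTH = TZ·TH / (|TZ||TH|), giving 79.44°.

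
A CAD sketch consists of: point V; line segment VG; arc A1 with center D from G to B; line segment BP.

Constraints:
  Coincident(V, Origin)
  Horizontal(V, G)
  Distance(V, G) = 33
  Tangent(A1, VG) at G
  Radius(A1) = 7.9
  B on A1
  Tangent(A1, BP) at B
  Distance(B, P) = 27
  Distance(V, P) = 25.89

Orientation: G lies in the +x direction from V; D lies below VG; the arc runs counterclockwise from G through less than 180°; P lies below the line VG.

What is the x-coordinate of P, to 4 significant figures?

9.882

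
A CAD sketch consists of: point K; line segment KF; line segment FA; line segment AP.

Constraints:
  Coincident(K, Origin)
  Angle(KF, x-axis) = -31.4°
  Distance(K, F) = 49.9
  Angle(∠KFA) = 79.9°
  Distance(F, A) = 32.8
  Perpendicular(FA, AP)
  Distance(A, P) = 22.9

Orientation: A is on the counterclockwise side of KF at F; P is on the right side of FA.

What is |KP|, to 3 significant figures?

75.9

K is at the origin; KF runs at -31.4° with length 49.9, so F = 49.9·(cos -31.4°, sin -31.4°) = (42.6, -26.0). ∠KFA = 79.9°, so FA runs at -31.4° + (180° − 79.9°) = 68.7° from the x-axis; with |FA| = 32.8, A = F + 32.8·(cos 68.7°, sin 68.7°) = (54.5, 4.56). The perpendicularity gives AP at right angles to FA; with |AP| = 22.9 on the right of FA, P = A + 22.9·(0.932, -0.363) = (75.8, -3.76). Then |KP| = |P − K| = 75.9.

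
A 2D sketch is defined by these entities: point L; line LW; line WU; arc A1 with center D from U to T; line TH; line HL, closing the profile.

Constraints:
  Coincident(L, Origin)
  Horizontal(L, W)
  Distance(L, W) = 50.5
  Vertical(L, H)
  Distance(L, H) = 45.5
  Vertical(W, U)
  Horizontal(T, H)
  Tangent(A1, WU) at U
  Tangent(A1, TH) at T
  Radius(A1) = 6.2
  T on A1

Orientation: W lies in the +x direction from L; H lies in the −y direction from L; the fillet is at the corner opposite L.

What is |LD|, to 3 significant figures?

59.2

L and H share the same x with |LH| = 45.5 and H on the −y side, so H = (0.00, -45.5). The virtual corner opposite L is at (50.5, -45.5). Tangency of A1 to WU means the radius DU is perpendicular to WU and the tangent condition forces DT to be normal to TH, with radius 6.2, so the center D sits 6.2 in from both sides at D = (44.3, -39.3). Then |LD| = |D − L| = 59.2.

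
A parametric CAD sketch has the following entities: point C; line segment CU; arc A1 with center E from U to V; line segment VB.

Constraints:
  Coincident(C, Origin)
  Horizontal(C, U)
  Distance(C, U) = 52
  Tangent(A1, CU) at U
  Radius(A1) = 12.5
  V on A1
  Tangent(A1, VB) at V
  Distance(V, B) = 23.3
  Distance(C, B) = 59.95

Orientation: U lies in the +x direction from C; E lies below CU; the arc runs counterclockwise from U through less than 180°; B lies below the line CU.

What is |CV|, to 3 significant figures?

43.0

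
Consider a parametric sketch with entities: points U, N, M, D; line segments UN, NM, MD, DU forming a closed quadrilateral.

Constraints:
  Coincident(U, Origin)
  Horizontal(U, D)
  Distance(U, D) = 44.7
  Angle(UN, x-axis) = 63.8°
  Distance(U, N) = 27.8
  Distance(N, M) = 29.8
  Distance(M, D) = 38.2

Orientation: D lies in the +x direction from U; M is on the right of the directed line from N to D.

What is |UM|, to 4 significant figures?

8.022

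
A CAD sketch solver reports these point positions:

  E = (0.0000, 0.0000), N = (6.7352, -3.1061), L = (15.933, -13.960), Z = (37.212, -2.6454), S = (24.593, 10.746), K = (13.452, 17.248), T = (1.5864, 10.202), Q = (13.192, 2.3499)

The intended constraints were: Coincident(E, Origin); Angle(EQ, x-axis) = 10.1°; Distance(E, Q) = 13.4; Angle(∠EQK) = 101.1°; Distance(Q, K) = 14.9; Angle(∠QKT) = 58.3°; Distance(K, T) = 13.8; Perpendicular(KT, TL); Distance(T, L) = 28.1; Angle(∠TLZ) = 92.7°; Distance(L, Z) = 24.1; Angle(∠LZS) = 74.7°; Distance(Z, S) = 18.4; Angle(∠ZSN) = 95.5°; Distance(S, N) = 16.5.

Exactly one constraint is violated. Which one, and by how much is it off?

Distance(S, N) = 16.5 — off by 6.10.

E = (0.00, 0.00) ✓; EQ at 10.10° ✓; |EQ| = 13.40 ✓; ∠EQK = 101.1° ✓; |QK| = 14.90 ✓; ∠QKT = 58.30° ✓; |KT| = 13.80 ✓; ∠(KT, TL) = 90.00° ✓; |TL| = 28.10 ✓; ∠TLZ = 92.70° ✓; |LZ| = 24.10 ✓; ∠LZS = 74.70° ✓; |ZS| = 18.40 ✓; ∠ZSN = 95.50° ✓; |SN| = 22.60 ✗.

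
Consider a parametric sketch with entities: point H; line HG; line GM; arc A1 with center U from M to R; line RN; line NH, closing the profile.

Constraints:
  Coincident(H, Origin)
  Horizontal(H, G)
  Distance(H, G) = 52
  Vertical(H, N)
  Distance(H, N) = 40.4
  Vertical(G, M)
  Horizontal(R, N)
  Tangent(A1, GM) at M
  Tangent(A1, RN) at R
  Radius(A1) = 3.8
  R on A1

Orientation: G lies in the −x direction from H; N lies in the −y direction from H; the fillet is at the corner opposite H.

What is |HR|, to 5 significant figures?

62.892

H is at the origin; HG is horizontal with |HG| = 52.0 and G on the −x side, so G = (-52.000, 0.0000). HN is vertical with |HN| = 40.4 and N on the −y side, so N = (0.0000, -40.400). The virtual corner opposite H is at (-52.000, -40.400). The tangent condition forces UM to be normal to GM and since A1 is tangent to RN there, UR ⟂ RN, with radius 3.8, so the center U sits 3.8 in from both sides at U = (-48.200, -36.600). That places the tangent points at M = (-52.000, -36.600) on GM and R = (-48.200, -40.400) on RN. Then |HR| = |R − H| = 62.892.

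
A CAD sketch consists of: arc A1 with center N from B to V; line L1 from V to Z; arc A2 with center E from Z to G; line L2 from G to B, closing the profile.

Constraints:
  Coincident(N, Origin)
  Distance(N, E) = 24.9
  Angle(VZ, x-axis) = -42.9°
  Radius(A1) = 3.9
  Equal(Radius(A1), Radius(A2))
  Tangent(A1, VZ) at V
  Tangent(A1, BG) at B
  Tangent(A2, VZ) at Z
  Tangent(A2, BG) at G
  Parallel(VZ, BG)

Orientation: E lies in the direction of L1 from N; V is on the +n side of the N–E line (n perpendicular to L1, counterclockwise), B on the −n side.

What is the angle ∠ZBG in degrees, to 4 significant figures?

17.39°

The slot axis is L1's direction at -42.9°, so u = (cos -42.9°, sin -42.9°) = (0.7325, -0.6807) and n = (−sin -42.9°, cos -42.9°) = (0.6807, 0.7325). N is at the origin and E lies 24.9 along u from N, so E = 24.9·u = (18.24, -16.95). Tangency of A1 to both parallel lines with radius 3.9 puts V and B at N ± 3.9·n: V = (2.655, 2.857), B = (-2.655, -2.857). Equal radii place Z and G the same way about E: Z = E + 3.9·n = (20.90, -14.09), G = E − 3.9·n = (15.59, -19.81). Then cos ∠ZBG = BZ·BG / (|BZ||BG|), giving 17.39°.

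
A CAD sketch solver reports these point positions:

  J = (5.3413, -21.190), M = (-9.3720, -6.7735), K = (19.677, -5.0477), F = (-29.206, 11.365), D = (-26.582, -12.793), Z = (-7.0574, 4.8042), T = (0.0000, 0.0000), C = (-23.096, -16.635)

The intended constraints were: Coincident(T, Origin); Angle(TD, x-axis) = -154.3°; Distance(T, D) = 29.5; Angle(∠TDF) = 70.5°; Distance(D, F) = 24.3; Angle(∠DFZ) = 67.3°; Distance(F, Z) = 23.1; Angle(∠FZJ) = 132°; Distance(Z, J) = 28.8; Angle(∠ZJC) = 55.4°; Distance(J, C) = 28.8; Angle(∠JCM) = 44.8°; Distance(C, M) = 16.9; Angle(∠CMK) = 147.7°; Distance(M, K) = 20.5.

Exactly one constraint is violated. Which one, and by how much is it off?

Distance(M, K) = 20.5 — off by 8.60.

T = (0.00, 0.00) ✓; TD at -154.3° ✓; |TD| = 29.50 ✓; ∠TDF = 70.50° ✓; |DF| = 24.30 ✓; ∠DFZ = 67.30° ✓; |FZ| = 23.10 ✓; ∠FZJ = 132.0° ✓; |ZJ| = 28.80 ✓; ∠ZJC = 55.40° ✓; |JC| = 28.80 ✓; ∠JCM = 44.80° ✓; |CM| = 16.90 ✓; ∠CMK = 147.7° ✓; |MK| = 29.10 ✗.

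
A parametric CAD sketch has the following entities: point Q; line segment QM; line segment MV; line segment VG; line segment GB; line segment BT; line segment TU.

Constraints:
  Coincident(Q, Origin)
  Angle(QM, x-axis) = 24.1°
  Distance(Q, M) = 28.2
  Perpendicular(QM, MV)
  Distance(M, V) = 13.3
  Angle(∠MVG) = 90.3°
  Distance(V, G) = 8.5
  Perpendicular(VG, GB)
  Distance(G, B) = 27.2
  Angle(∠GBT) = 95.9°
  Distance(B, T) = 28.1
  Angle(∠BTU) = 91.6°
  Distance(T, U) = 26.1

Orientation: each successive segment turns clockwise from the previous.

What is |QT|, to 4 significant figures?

50.41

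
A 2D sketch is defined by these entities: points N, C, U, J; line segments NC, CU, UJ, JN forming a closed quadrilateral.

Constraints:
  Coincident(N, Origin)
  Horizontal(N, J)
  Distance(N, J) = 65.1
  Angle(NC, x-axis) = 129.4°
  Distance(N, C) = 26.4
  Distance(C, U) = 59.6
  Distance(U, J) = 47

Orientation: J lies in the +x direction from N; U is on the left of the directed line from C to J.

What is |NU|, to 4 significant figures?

56.02

Checks: |CU| = 59.60 ✓; |UJ| = 47.00 ✓.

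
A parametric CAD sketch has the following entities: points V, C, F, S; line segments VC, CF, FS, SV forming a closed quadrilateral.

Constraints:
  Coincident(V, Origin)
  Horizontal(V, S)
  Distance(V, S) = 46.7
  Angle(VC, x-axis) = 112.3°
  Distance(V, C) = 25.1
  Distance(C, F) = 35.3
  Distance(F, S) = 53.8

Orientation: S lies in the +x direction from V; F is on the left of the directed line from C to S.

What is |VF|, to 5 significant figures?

48.844

Checks: |CF| = 35.30 ✓; |FS| = 53.80 ✓.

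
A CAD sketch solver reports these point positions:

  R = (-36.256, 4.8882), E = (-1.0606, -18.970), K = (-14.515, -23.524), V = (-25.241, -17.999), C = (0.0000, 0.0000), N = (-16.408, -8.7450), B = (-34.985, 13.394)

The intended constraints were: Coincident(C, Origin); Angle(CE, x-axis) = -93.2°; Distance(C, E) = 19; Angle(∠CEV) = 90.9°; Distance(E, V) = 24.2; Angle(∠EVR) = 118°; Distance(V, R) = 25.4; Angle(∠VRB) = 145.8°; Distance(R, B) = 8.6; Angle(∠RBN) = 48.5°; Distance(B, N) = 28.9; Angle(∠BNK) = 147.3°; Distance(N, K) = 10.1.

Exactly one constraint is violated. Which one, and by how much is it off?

Distance(N, K) = 10.1 — off by 4.80.

C = (0.00, 0.00) ✓; CE at -93.20° ✓; |CE| = 19.00 ✓; ∠CEV = 90.90° ✓; |EV| = 24.20 ✓; ∠EVR = 118.0° ✓; |VR| = 25.40 ✓; ∠VRB = 145.8° ✓; |RB| = 8.600 ✓; ∠RBN = 48.50° ✓; |BN| = 28.90 ✓; ∠BNK = 147.3° ✓; |NK| = 14.90 ✗.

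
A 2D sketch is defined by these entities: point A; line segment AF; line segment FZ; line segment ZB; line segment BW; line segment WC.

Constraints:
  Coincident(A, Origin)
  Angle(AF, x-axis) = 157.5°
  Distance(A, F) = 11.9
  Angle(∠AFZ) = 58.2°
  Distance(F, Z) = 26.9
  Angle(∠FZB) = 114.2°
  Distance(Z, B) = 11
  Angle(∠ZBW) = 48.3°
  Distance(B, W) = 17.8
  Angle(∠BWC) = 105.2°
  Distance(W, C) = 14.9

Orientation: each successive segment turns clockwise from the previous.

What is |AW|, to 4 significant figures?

9.805

A is at the origin; AF runs at 157.5° with length 11.9, so F = (-10.99, 4.554). ∠AFZ = 58.2° gives FZ at 35.70° from the x-axis; with |FZ| = 26.9, Z = (10.85, 20.25). ∠FZB = 114.2° gives ZB at -30.10° from the x-axis; with |ZB| = 11.0, B = (20.37, 14.73). ∠ZBW = 48.3° gives BW at -161.8° from the x-axis; with |BW| = 17.8, W = (3.458, 9.175). Then |AW| = |W − A| = 9.805.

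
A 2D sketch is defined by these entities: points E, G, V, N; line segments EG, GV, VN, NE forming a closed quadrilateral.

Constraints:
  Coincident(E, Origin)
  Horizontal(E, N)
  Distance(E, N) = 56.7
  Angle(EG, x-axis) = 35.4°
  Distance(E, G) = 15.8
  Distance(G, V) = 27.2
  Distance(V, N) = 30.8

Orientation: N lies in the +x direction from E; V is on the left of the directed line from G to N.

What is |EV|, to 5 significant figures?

42.967

E is at the origin; EN is horizontal with |EN| = 56.7 and N in +x, so N = (56.7, 0). EG runs at 35.4° with |EG| = 15.8, so G = (12.879, 9.1526). V is determined by |GV| = 27.2 and |VN| = 30.8 together: it lies at the intersection of circle(G, 27.2) and circle(N, 30.8). With |GN| = 44.767, the foot of the radical line on GN is 20.051 from G and the perpendicular offset is √(27.2² − 20.051²) = 18.379. Taking the left-of-GN solution: V = (36.264, 23.044).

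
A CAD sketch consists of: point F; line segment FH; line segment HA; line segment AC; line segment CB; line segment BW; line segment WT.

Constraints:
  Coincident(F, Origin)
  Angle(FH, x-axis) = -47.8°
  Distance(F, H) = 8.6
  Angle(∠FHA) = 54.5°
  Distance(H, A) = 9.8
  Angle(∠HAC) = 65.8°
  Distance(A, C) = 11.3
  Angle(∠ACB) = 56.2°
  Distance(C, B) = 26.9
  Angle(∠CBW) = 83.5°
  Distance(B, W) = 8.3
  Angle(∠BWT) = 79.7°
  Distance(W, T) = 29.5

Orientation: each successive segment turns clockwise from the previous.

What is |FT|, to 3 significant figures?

5.51

F is at the origin; FH runs at -47.8° with length 8.6, so H = (5.78, -6.37). ∠FHA = 54.5° gives HA at -173° from the x-axis; with |HA| = 9.8, A = (-3.96, -7.51). ∠HAC = 65.8° gives AC at 72.5° from the x-axis; with |AC| = 11.3, C = (-0.558, 3.26). ∠ACB = 56.2° gives CB at -51.3° from the x-axis; with |CB| = 26.9, B = (16.3, -17.7). ∠CBW = 83.5° gives BW at -148° from the x-axis; with |BW| = 8.3, W = (9.24, -22.2). ∠BWT = 79.7° gives WT at 112° from the x-axis; with |WT| = 29.5, T = (-1.77, 5.22). Then |FT| = |T − F| = 5.51.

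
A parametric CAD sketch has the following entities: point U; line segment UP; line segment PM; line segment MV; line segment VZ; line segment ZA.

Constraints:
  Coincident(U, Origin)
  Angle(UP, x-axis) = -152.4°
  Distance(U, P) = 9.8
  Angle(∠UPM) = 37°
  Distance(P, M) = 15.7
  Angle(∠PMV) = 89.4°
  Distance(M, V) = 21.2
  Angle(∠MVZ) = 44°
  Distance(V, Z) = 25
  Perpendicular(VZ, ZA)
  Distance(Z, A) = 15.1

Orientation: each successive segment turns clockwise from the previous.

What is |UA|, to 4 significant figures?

13.32

∠MVZ = 44.0° gives VZ at -162.0° from the x-axis; with |VZ| = 25.0, Z = (-6.672, -7.377). The perpendicularity gives ZA at right angles to VZ, so ZA runs at 108.0°; with |ZA| = 15.1, A = (-11.34, 6.984). Then |UA| = |A − U| = 13.32.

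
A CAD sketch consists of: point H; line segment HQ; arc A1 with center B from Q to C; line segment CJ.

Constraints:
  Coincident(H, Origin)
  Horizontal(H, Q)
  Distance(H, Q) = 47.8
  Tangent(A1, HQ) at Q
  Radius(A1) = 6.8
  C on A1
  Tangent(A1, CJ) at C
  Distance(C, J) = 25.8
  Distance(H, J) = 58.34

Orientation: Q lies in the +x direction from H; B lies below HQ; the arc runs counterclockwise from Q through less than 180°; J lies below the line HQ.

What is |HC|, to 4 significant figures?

42.10

Checks: H = (0.00, 0.00) ✓; |BC| = 6.800 ✓; ∠(BC, CJ) = 90.00° ✓; |CJ| = 25.80 ✓; |HJ| = 58.34 ✓.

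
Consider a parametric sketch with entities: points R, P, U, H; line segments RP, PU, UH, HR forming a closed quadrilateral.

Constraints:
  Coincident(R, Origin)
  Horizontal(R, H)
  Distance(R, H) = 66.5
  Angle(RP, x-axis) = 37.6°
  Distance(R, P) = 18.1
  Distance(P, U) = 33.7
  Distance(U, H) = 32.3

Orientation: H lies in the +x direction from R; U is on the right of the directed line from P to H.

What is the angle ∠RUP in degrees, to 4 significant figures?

27.02°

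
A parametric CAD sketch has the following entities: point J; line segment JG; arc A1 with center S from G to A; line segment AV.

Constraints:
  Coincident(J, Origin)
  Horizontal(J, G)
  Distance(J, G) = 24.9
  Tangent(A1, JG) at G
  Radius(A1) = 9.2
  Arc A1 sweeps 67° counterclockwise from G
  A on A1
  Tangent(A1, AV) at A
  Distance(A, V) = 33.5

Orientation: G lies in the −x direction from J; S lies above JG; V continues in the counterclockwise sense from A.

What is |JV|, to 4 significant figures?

36.60

On A1, G sits at bearing -90° from S; a 67° counterclockwise sweep puts A at bearing -23°, so A = S + 9.2·(cos -23°, sin -23°) = (-16.43, 5.605). A1 meets AV tangentially, so SA is at right angles to AV, so AV runs along (−sin -23°, cos -23°); with |AV| = 33.5, V = (-3.342, 36.44). Then |JV| = |V − J| = 36.60.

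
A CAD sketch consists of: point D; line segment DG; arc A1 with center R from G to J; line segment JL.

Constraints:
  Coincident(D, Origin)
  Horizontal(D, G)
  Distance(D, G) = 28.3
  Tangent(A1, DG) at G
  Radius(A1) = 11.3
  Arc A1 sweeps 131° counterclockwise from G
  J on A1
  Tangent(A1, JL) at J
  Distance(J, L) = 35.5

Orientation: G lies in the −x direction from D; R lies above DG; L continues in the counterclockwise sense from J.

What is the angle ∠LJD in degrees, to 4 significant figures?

174.4°

On A1, G sits at bearing -90° from R; a 131° counterclockwise sweep puts J at bearing 41°, so J = R + 11.3·(cos 41°, sin 41°) = (-19.77, 18.71). Tangency of A1 to JL means the radius RJ is perpendicular to JL, so JL runs along (−sin 41°, cos 41°); with |JL| = 35.5, L = (-43.06, 45.51). Then cos ∠LJD = JL·JD / (|JL||JD|), giving 174.4°.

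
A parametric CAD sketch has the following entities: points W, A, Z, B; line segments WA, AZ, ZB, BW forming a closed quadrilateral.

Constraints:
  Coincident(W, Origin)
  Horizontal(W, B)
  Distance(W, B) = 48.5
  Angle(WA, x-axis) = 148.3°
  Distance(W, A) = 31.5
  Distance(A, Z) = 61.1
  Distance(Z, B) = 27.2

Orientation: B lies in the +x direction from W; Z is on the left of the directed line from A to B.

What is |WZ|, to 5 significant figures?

41.008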